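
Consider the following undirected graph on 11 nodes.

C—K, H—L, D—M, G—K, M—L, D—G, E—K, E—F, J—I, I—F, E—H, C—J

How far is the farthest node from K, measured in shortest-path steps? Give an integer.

3

Distances from K: C:1, D:2, E:1, F:2, G:1, H:2, I:3, J:2, L:3, M:3.
The largest is 3 (to L, I, and M), so the eccentricity of K is 3.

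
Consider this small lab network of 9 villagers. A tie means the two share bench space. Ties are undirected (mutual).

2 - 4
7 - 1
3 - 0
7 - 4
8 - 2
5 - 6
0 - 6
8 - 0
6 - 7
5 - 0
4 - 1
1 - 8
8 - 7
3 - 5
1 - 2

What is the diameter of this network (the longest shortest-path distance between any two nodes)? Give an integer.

4

Eccentricity of each node (its greatest distance to any other): 0:3, 1:3, 2:3, 3:4, 4:4, 5:3, 6:3, 7:3, 8:2.
The maximum eccentricity is 4, realized for instance by the pair 3–4 via 3 – 0 – 8 – 2 – 4. So the diameter is 4.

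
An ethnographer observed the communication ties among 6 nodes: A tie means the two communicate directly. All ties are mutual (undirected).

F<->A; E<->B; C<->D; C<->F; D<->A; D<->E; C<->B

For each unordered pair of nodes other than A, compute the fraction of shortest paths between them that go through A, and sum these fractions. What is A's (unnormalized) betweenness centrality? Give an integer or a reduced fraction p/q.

5/6

Pairs whose geodesics pass through A — D–F: 1/2; F–E: 1/3.
All other pairs contribute 0.
Summing the contributions gives betweenness(A) = 5/6.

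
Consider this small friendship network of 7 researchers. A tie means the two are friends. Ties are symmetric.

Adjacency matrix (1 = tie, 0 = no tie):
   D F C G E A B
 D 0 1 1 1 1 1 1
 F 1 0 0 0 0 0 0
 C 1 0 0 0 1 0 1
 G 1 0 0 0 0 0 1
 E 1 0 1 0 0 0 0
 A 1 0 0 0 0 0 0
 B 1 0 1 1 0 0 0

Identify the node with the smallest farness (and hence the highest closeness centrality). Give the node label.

Farness (sum of distances to all others) for each node — A:11, B:9, C:9, D:6, E:10, F:11, G:10.
The smallest farness is 6, for D, so D has the highest closeness.

D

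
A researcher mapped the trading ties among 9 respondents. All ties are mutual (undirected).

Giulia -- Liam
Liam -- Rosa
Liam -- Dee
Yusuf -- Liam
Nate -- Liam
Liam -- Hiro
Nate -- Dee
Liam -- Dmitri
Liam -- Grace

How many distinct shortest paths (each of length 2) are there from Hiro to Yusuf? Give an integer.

The shortest distance is 2, and the only length-2 path is Hiro–Liam–Yusuf. So there is exactly 1 shortest path.

1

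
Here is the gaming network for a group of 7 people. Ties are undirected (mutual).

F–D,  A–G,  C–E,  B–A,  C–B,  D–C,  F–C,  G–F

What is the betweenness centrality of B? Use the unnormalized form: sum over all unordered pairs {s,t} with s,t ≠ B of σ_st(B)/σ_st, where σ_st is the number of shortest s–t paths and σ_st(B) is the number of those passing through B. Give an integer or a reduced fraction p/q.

5/2

Pairs whose geodesics pass through B — E–A: 1; D–A: 1/2; C–A: 1.
All other pairs contribute 0.
Summing the contributions gives betweenness(B) = 5/2.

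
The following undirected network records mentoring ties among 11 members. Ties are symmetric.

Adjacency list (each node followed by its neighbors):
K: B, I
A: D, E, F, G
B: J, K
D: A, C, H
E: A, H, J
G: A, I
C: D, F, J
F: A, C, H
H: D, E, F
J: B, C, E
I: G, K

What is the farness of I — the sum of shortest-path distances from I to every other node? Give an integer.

Distances from I: A:2, B:2, C:4, D:3, E:3, F:3, G:1, H:4, J:3, K:1.
Sum = 2 + 2 + 4 + 3 + 3 + 3 + 1 + 4 + 3 + 1 = 26.

26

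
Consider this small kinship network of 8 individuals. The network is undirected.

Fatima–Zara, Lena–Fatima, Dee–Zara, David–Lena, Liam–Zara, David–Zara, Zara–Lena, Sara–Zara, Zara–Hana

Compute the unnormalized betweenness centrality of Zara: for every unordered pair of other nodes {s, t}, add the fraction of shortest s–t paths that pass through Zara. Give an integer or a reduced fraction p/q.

37/2

Pairs whose geodesics pass through Zara — Dee–Hana: 1; Dee–Fatima: 1; Dee–Lena: 1; Dee–Sara: 1; Dee–Liam: 1; Dee–David: 1; Hana–Fatima: 1; Hana–Lena: 1; Hana–Sara: 1; Hana–Liam: 1; Hana–David: 1; Fatima–Sara: 1; Fatima–Liam: 1; Fatima–David: 1/2 … (+5 more pairs).
All other pairs contribute 0.
Summing the contributions gives betweenness(Zara) = 37/2.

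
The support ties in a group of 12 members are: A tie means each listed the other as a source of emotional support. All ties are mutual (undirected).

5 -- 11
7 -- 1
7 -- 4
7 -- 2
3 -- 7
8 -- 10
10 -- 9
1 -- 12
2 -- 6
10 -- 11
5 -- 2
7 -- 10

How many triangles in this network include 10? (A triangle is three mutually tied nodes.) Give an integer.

10's neighbors are 7, 8, 9, and 11, but none of them are tied to each other, so no triangle contains 10.

0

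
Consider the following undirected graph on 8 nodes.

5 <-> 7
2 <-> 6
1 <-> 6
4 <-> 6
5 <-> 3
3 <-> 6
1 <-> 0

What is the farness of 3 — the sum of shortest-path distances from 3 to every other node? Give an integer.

Distances from 3: 0:3, 1:2, 2:2, 4:2, 5:1, 6:1, 7:2.
Sum = 3 + 2 + 2 + 2 + 1 + 1 + 2 = 13.

13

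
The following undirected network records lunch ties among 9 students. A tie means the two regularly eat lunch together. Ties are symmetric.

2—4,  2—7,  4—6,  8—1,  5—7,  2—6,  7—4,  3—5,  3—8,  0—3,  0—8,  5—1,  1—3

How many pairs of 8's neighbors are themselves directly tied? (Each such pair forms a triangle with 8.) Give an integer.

2

8's neighbors: 0, 1, and 3.
Neighbor pairs that are themselves tied: 8–0–3; 8–1–3. Each forms one triangle with 8, for 2 in total.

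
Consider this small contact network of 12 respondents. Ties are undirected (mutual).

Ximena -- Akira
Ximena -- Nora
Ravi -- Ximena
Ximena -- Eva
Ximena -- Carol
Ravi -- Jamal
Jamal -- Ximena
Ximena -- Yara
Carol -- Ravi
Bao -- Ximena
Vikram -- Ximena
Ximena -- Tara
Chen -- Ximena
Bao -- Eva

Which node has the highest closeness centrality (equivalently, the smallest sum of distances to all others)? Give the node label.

Ximena

Farness (sum of distances to all others) for each node — Akira:21, Bao:20, Carol:20, Chen:21, Eva:20, Jamal:20, Nora:21, Ravi:19, Tara:21, Vikram:21, Ximena:11, Yara:21.
The smallest farness is 11, for Ximena, so Ximena has the highest closeness.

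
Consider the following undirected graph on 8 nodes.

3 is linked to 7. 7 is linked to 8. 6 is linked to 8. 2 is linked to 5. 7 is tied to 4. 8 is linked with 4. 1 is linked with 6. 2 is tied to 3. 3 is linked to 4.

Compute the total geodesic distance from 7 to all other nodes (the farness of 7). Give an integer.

13

Distances from 7: 1:3, 2:2, 3:1, 4:1, 5:3, 6:2, 8:1.
Sum = 3 + 2 + 1 + 1 + 3 + 2 + 1 = 13.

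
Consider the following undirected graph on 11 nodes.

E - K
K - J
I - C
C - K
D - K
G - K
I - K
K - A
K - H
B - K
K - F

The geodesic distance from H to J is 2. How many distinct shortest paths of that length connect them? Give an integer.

1

The shortest distance is 2, and the only length-2 path is H–K–J. So there is exactly 1 shortest path.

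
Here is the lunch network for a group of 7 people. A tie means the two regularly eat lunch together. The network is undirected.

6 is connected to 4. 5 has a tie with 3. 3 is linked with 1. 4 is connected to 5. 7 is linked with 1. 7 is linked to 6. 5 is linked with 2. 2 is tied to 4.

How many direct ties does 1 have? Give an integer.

2

1 is directly tied to 3 and 7. That is 2 neighbors, so the degree of 1 is 2.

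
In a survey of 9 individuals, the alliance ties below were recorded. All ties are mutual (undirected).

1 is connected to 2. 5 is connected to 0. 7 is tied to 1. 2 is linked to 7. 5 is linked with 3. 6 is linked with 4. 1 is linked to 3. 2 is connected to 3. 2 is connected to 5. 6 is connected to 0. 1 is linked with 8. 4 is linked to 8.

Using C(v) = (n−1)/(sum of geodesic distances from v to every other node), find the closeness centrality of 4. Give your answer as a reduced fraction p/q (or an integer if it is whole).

4/9

Distances from 4: 0:2, 1:2, 2:3, 3:3, 5:3, 6:1, 7:3, 8:1. Sum = 18.
n = 9, so closeness = 8/18 = 4/9.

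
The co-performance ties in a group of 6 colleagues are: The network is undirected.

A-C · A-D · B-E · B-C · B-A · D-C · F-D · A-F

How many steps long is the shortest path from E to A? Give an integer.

One shortest route is E – B – A, which uses 2 edges, and E and A are not directly tied, so nothing shorter exists. So d(E,A) = 2.

2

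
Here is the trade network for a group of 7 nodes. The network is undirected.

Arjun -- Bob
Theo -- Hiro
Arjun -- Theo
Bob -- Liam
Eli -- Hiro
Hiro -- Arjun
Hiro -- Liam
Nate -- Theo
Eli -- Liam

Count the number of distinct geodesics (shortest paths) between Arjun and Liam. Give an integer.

The shortest distance is 2. The length-2 paths are: Arjun–Hiro–Liam; Arjun–Bob–Liam.
That gives 2 distinct shortest paths.

2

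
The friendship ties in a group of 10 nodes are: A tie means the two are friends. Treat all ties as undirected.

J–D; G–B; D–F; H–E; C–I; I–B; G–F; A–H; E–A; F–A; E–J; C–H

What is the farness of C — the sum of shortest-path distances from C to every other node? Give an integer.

21

Distances from C: A:2, B:2, D:4, E:2, F:3, G:3, H:1, I:1, J:3.
Sum = 2 + 2 + 4 + 2 + 3 + 3 + 1 + 1 + 3 = 21.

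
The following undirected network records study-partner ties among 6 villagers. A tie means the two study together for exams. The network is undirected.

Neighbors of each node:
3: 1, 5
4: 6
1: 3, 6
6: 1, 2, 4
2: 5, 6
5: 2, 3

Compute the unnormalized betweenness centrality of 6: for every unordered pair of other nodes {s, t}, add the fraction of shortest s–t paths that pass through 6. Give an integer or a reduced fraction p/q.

5

Pairs whose geodesics pass through 6 — 1–2: 1; 1–4: 1; 3–4: 1; 2–4: 1; 5–4: 1.
All other pairs contribute 0.
Summing the contributions gives betweenness(6) = 5.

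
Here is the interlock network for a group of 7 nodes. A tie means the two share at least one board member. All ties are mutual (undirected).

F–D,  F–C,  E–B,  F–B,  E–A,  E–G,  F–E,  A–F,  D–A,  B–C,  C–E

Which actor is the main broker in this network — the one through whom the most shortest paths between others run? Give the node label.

Unnormalized betweenness of each node: A:1, B:0, C:0, D:0, E:6, F:4, G:0.
E has the largest value, 6, making it the main broker — the node through which the most shortest paths run.

E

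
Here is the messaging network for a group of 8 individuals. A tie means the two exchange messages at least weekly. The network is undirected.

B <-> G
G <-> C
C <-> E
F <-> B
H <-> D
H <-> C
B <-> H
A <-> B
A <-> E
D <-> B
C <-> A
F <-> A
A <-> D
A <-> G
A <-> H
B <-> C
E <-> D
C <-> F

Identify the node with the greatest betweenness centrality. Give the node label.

Unnormalized betweenness of each node: A:47/12, B:9/4, C:8/3, D:2/3, E:1/4, F:0, G:0, H:1/4.
A has the largest value, 47/12, making it the main broker — the node through which the most shortest paths run.

A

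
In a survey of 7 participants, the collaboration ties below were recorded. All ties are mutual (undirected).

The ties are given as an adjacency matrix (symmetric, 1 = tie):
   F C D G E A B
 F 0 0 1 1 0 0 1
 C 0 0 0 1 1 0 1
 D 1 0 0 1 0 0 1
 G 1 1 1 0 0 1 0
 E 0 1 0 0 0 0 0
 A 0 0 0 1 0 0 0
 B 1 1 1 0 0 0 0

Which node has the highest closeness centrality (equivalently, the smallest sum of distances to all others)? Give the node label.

G

Farness (sum of distances to all others) for each node — A:13, B:10, C:9, D:10, E:14, F:10, G:8.
The smallest farness is 8, for G, so G has the highest closeness.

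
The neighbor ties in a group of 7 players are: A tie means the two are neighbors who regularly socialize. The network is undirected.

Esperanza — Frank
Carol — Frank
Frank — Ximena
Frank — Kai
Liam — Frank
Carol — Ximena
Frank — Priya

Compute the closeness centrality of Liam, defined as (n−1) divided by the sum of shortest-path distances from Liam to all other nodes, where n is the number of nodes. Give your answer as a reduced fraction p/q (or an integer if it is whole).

Distances from Liam: Carol:2, Esperanza:2, Frank:1, Kai:2, Priya:2, Ximena:2. Sum = 11.
n = 7, so closeness = 6/11.

6/11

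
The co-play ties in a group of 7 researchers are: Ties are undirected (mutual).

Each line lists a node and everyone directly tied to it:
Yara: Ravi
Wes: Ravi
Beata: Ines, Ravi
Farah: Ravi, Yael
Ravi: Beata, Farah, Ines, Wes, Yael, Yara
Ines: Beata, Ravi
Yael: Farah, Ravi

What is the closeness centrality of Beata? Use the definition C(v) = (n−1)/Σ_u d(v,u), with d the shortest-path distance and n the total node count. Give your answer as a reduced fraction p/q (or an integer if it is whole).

Distances from Beata: Farah:2, Ines:1, Ravi:1, Wes:2, Yael:2, Yara:2. Sum = 10.
n = 7, so closeness = 6/10 = 3/5.

3/5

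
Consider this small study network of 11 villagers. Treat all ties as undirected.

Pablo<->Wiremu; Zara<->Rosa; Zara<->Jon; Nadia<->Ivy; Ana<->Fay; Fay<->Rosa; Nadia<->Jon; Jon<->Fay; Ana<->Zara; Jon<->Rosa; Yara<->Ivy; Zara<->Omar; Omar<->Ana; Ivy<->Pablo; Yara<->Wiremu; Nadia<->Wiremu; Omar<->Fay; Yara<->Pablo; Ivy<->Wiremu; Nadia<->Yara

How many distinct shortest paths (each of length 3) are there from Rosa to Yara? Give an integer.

1

The shortest distance is 3, and the only length-3 path is Rosa–Jon–Nadia–Yara. So there is exactly 1 shortest path.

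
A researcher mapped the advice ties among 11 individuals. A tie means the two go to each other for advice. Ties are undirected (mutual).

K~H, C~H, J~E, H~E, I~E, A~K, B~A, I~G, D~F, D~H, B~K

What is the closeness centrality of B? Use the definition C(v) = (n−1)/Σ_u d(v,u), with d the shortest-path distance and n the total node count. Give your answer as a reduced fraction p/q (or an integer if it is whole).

1/3

Distances from B: A:1, C:3, D:3, E:3, F:4, G:5, H:2, I:4, J:4, K:1. Sum = 30.
n = 11, so closeness = 10/30 = 1/3.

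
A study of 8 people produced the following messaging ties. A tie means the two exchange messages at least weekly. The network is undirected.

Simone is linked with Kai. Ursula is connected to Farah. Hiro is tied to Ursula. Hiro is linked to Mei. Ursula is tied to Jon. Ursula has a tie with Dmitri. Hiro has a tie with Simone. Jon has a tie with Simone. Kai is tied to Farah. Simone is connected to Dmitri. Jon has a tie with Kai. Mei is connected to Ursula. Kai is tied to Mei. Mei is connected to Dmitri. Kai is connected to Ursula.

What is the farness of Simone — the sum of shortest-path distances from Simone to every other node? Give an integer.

Distances from Simone: Dmitri:1, Farah:2, Hiro:1, Jon:1, Kai:1, Mei:2, Ursula:2.
Sum = 1 + 2 + 1 + 1 + 1 + 2 + 2 = 10.

10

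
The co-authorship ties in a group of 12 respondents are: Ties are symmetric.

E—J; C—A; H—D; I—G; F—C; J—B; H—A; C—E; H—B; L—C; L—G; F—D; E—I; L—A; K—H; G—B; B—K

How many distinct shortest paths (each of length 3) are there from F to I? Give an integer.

The shortest distance is 3, and the only length-3 path is F–C–E–I. So there is exactly 1 shortest path.

1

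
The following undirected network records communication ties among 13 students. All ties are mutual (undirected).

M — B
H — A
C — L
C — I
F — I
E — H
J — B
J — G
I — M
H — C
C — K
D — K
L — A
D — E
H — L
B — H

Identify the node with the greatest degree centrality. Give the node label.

Degrees — A:2, B:3, C:4, D:2, E:2, F:1, G:1, H:5, I:3, J:2, K:2, L:3, M:2.
The maximum is 5, attained only by H.

H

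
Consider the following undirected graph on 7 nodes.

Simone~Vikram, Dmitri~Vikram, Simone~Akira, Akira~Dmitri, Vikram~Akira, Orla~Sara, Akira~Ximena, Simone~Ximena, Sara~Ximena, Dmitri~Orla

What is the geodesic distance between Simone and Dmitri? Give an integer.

One shortest route is Simone – Akira – Dmitri, which uses 2 edges, and Simone and Dmitri are not directly tied, so nothing shorter exists. So d(Simone,Dmitri) = 2.

2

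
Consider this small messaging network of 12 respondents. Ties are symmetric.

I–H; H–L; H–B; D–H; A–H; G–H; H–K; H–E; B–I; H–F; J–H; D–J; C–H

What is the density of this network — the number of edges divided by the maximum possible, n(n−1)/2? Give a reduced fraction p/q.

13/66

There are 13 edges and 12 nodes, so the maximum possible is C(12,2) = 66.
Density = 13/66.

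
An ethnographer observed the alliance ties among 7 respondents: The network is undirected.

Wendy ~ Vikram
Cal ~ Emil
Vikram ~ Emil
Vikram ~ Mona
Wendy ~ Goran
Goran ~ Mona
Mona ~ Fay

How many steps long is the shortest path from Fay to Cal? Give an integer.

4

One shortest route is Fay – Mona – Vikram – Emil – Cal, which uses 4 edges, and at distance 3 from Fay we only reach {Emil, Wendy}, which does not include Cal. So d(Fay,Cal) = 4.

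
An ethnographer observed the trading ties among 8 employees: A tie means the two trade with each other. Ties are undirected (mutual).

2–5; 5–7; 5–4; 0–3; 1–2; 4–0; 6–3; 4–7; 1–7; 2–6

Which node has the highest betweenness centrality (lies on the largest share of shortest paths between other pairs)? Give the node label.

2

Unnormalized betweenness of each node: 0:3, 1:1, 2:11/2, 3:2, 4:5, 5:3, 6:3, 7:5/2.
2 has the largest value, 11/2, making it the main broker — the node through which the most shortest paths run.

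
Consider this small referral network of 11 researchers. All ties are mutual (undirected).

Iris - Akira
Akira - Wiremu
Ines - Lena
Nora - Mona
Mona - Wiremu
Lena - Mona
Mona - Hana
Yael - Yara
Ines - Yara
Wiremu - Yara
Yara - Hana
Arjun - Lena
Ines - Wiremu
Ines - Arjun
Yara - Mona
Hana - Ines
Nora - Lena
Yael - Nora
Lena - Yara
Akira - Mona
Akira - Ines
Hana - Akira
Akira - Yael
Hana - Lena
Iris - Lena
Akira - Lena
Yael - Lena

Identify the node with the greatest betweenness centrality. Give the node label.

Unnormalized betweenness of each node: Akira:307/60, Arjun:0, Hana:11/30, Ines:19/6, Iris:0, Lena:259/20, Mona:17/6, Nora:1/4, Wiremu:11/30, Yael:5/6, Yara:127/60.
Lena has the largest value, 259/20, making it the main broker — the node through which the most shortest paths run.

Lena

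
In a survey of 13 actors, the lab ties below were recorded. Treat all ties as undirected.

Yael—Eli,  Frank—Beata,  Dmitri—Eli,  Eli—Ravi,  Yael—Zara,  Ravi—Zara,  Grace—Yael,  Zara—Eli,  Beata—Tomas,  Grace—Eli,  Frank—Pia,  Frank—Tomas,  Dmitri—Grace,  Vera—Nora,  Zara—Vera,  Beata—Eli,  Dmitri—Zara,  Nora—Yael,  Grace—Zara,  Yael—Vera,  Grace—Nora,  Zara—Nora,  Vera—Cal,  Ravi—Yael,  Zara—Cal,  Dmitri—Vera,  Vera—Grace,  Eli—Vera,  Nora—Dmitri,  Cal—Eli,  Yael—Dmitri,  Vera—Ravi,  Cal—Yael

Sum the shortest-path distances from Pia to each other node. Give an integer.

41

Distances from Pia: Beata:2, Cal:4, Dmitri:4, Eli:3, Frank:1, Grace:4, Nora:5, Ravi:4, Tomas:2, Vera:4, Yael:4, Zara:4.
Sum = 2 + 4 + 4 + 3 + 1 + 4 + 5 + 4 + 2 + 4 + 4 + 4 = 41.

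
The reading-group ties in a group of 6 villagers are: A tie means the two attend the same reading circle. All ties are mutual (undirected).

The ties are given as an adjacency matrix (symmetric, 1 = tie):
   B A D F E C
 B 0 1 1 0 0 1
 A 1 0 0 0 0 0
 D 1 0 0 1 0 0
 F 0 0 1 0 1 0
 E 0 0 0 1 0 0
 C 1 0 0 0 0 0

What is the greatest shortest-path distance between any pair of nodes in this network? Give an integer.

4

Eccentricity of each node (its greatest distance to any other): A:4, B:3, C:4, D:2, E:4, F:3.
The maximum eccentricity is 4, realized for instance by the pair A–E via A – B – D – F – E. So the diameter is 4.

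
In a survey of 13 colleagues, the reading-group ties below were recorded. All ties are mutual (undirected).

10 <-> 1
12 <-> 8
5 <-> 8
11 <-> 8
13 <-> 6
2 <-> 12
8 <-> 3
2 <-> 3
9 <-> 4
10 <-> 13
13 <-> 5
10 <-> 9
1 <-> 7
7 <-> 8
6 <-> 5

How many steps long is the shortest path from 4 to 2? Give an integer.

7

One shortest route is 4 – 9 – 10 – 1 – 7 – 8 – 3 – 2, which uses 7 edges, and at distance 6 from 4 we only reach {3, 11, 12}, which does not include 2. So d(4,2) = 7.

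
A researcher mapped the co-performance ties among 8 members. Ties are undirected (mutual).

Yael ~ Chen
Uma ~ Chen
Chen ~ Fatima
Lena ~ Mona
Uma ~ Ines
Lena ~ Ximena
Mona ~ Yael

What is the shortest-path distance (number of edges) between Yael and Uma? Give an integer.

One shortest route is Yael – Chen – Uma, which uses 2 edges, and Yael and Uma are not directly tied, so nothing shorter exists. So d(Yael,Uma) = 2.

2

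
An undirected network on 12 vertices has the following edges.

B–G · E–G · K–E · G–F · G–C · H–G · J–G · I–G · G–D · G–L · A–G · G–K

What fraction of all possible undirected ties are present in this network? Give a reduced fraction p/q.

There are 12 edges and 12 nodes, so the maximum possible is C(12,2) = 66.
Density = 12/66 = 2/11.

2/11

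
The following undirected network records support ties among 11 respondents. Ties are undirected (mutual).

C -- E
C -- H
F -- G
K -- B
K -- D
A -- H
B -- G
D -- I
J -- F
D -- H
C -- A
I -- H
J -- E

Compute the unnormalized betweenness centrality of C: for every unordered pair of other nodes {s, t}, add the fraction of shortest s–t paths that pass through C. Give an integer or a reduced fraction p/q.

Pairs whose geodesics pass through C — A–G: 1/2; A–F: 1; A–J: 1; A–E: 1; H–F: 1; H–J: 1; H–E: 1; I–F: 1/2; I–J: 1; I–E: 1; D–J: 1; D–E: 1; K–E: 1.
All other pairs contribute 0.
Summing the contributions gives betweenness(C) = 12.

12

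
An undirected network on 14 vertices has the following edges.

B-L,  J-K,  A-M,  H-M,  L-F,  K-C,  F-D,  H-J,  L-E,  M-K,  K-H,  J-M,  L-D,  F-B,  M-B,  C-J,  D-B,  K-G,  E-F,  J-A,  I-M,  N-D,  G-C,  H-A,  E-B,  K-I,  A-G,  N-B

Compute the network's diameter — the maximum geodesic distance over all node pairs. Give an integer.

Eccentricity of each node (its greatest distance to any other): A:3, B:3, C:4, D:4, E:4, F:4, G:4, H:3, I:3, J:3, K:3, L:4, M:2, N:4.
The maximum eccentricity is 4, realized for instance by the pair D–C via D – B – M – J – C. So the diameter is 4.

4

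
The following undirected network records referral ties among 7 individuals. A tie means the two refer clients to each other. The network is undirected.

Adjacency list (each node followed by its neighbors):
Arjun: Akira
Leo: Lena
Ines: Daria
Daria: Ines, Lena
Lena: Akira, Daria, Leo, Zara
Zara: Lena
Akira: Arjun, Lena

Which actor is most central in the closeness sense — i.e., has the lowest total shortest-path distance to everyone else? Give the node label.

Farness (sum of distances to all others) for each node — Akira:11, Arjun:16, Daria:11, Ines:16, Lena:8, Leo:13, Zara:13.
The smallest farness is 8, for Lena, so Lena has the highest closeness.

Lena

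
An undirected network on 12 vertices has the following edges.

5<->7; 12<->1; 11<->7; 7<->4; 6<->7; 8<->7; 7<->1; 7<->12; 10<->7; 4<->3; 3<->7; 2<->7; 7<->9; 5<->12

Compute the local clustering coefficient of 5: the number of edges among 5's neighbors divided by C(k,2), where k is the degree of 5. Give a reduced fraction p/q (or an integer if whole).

1

5's neighbors: 7 and 12 (k = 2).
Possible neighbor pairs: C(2,2) = 1. Edges among them: 7–12 → e = 1.
Clustering(5) = 1/1.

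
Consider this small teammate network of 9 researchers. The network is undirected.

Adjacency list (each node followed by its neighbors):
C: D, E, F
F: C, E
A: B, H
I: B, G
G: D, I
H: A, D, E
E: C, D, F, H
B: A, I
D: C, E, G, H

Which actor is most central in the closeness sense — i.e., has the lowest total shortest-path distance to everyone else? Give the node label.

D

Farness (sum of distances to all others) for each node — A:17, B:20, C:17, D:13, E:14, F:20, G:16, H:14, I:19.
The smallest farness is 13, for D, so D has the highest closeness.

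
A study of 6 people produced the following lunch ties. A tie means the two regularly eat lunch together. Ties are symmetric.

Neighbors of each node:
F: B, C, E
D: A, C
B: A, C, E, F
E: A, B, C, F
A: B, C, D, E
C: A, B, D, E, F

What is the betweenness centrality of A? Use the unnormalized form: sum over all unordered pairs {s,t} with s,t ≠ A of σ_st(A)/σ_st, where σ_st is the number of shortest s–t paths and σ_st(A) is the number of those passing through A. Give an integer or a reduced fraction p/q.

Pairs whose geodesics pass through A — D–B: 1/2; D–E: 1/2.
All other pairs contribute 0.
Summing the contributions gives betweenness(A) = 1.

1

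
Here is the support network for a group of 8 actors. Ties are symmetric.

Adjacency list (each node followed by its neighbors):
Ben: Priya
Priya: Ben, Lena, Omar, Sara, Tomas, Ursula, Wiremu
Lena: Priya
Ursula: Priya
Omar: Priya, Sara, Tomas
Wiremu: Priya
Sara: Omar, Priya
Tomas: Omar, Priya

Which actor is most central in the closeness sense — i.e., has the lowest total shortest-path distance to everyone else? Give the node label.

Farness (sum of distances to all others) for each node — Ben:13, Lena:13, Omar:11, Priya:7, Sara:12, Tomas:12, Ursula:13, Wiremu:13.
The smallest farness is 7, for Priya, so Priya has the highest closeness.

Priya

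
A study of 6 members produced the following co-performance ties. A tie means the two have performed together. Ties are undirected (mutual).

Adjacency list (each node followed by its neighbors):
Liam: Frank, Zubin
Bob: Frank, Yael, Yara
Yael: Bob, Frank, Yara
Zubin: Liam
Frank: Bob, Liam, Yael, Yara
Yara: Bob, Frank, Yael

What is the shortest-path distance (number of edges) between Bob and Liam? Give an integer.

One shortest route is Bob – Frank – Liam, which uses 2 edges, and Bob and Liam are not directly tied, so nothing shorter exists. So d(Bob,Liam) = 2.

2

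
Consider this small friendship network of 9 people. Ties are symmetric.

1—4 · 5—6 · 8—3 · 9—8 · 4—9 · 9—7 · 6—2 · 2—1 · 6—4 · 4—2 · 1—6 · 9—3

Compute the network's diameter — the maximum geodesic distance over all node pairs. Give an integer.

4

Eccentricity of each node (its greatest distance to any other): 1:3, 2:3, 3:4, 4:2, 5:4, 6:3, 7:4, 8:4, 9:3.
The maximum eccentricity is 4, realized for instance by the pair 5–8 via 5 – 6 – 4 – 9 – 8. So the diameter is 4.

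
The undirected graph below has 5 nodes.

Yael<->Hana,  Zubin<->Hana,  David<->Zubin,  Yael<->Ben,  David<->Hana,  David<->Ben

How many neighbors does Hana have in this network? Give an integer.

3

Hana is directly tied to David, Yael, and Zubin. That is 3 neighbors, so the degree of Hana is 3.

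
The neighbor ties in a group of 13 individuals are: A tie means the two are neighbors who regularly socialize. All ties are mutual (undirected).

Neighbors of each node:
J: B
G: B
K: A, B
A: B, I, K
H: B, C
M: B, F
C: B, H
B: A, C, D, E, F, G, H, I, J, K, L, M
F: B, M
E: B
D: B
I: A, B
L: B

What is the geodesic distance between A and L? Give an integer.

2

One shortest route is A – B – L, which uses 2 edges, and A and L are not directly tied, so nothing shorter exists. So d(A,L) = 2.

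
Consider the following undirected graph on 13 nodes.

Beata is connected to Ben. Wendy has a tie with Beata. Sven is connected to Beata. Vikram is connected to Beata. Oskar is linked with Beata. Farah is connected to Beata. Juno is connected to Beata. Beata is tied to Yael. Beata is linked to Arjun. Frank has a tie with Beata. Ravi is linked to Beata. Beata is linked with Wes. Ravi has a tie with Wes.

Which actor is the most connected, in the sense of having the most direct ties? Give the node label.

Degrees — Arjun:1, Beata:12, Ben:1, Farah:1, Frank:1, Juno:1, Oskar:1, Ravi:2, Sven:1, Vikram:1, Wendy:1, Wes:2, Yael:1.
The maximum is 12, attained only by Beata.

Beata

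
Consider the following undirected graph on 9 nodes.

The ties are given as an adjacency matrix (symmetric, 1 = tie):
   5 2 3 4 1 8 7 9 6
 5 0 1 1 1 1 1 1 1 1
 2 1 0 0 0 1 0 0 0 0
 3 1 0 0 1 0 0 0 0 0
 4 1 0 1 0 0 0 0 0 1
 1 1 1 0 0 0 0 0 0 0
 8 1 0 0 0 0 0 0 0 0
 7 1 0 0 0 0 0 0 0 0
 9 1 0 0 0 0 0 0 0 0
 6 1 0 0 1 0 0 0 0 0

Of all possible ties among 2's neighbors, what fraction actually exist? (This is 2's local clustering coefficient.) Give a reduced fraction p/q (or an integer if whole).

2's neighbors: 1 and 5 (k = 2).
Possible neighbor pairs: C(2,2) = 1. Edges among them: 1–5 → e = 1.
Clustering(2) = 1/1.

1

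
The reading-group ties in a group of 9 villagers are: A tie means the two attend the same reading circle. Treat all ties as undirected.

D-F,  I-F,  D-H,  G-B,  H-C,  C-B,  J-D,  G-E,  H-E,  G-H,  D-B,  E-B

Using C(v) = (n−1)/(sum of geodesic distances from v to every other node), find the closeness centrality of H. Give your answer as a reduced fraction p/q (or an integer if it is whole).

8/13

Distances from H: B:2, C:1, D:1, E:1, F:2, G:1, I:3, J:2. Sum = 13.
n = 9, so closeness = 8/13.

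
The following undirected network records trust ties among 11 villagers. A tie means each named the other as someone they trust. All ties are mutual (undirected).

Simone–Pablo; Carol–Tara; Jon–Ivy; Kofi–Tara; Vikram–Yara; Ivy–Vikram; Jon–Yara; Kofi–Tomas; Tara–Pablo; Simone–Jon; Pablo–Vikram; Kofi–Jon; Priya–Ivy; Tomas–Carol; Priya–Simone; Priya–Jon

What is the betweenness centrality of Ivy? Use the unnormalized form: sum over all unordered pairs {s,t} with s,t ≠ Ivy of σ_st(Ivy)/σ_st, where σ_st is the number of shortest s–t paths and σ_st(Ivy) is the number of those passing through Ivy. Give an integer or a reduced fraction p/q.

25/12

Pairs whose geodesics pass through Ivy — Jon–Vikram: 1/2; Vikram–Priya: 1; Vikram–Tomas: 1/4; Vikram–Kofi: 1/3.
All other pairs contribute 0.
Summing the contributions gives betweenness(Ivy) = 25/12.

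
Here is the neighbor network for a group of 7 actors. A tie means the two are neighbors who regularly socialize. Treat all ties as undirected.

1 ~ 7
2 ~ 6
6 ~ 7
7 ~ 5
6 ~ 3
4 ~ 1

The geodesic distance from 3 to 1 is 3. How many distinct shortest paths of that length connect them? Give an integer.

1

The shortest distance is 3, and the only length-3 path is 3–6–7–1. So there is exactly 1 shortest path.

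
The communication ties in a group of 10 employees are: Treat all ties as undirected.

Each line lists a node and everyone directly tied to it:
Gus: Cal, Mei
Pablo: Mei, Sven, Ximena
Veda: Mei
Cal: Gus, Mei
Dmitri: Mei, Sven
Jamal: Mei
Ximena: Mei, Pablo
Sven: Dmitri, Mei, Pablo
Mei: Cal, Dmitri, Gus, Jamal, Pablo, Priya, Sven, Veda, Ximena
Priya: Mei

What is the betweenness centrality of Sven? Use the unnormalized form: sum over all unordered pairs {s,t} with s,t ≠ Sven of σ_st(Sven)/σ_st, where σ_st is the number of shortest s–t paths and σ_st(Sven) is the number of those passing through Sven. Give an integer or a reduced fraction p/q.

Pairs whose geodesics pass through Sven — Pablo–Dmitri: 1/2.
All other pairs contribute 0.
Summing the contributions gives betweenness(Sven) = 1/2.

1/2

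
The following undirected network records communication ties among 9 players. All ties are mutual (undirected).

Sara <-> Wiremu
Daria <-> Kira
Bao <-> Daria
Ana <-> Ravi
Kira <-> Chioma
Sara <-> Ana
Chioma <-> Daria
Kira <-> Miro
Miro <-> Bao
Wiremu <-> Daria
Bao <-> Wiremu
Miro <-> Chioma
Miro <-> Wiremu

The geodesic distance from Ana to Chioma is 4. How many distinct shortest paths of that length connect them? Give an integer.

The shortest distance is 4. The length-4 paths are: Ana–Sara–Wiremu–Daria–Chioma; Ana–Sara–Wiremu–Miro–Chioma.
That gives 2 distinct shortest paths.

2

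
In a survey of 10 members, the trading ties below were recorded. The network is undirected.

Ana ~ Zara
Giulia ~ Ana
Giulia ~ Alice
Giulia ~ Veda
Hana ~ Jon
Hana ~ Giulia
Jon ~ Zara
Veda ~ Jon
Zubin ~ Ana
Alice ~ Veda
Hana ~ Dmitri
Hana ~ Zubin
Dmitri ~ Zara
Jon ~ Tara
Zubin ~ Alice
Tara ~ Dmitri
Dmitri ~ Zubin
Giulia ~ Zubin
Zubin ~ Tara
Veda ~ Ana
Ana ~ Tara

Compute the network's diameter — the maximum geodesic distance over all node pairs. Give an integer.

3

Eccentricity of each node (its greatest distance to any other): Alice:3, Ana:2, Dmitri:3, Giulia:2, Hana:2, Jon:2, Tara:2, Veda:3, Zara:3, Zubin:2.
The maximum eccentricity is 3, realized for instance by the pair Zara–Alice via Zara – Ana – Giulia – Alice. So the diameter is 3.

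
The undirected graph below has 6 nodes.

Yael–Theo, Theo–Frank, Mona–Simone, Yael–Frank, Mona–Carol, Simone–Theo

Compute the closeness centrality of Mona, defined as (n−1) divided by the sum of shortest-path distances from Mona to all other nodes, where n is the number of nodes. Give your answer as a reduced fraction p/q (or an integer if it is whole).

Distances from Mona: Carol:1, Frank:3, Simone:1, Theo:2, Yael:3. Sum = 10.
n = 6, so closeness = 5/10 = 1/2.

1/2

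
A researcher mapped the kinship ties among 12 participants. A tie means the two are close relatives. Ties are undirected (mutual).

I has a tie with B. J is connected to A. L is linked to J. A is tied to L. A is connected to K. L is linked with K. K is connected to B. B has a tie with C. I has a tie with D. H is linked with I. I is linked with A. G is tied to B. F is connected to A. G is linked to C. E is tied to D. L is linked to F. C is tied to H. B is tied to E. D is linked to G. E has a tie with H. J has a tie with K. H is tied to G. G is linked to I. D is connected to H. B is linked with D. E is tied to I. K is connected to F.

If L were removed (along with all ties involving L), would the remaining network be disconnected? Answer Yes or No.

No

Even without L, every remaining node can still reach every other (the residual graph is connected), so L is not a cut vertex.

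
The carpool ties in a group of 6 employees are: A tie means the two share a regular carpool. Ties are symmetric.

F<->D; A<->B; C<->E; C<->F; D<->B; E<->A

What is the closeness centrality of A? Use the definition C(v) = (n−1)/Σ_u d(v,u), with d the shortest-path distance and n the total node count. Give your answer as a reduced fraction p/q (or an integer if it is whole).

Distances from A: B:1, C:2, D:2, E:1, F:3. Sum = 9.
n = 6, so closeness = 5/9.

5/9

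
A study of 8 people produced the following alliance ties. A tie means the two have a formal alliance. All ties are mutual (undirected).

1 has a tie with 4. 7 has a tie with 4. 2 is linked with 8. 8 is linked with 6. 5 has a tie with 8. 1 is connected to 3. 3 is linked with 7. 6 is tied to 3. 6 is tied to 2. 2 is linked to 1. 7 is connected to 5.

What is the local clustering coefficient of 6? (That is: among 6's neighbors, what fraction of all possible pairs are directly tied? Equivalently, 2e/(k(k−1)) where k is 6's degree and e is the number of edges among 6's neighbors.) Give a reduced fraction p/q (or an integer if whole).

1/3

6's neighbors: 2, 3, and 8 (k = 3).
Possible neighbor pairs: C(3,2) = 3. Edges among them: 2–8 → e = 1.
Clustering(6) = 1/3.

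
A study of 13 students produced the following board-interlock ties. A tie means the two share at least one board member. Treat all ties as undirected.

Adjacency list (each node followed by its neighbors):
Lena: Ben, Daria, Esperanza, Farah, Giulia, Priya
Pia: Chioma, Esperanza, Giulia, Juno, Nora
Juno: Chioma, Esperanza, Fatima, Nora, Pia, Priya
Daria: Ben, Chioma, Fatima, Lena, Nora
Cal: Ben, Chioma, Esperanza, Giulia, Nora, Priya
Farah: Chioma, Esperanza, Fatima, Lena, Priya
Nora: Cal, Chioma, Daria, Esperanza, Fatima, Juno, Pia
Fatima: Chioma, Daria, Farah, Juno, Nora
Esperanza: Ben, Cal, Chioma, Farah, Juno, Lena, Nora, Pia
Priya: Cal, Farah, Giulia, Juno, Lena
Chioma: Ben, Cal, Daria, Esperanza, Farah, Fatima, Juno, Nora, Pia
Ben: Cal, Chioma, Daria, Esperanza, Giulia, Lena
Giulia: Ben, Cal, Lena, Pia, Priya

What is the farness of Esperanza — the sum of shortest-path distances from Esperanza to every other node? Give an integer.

Distances from Esperanza: Ben:1, Cal:1, Chioma:1, Daria:2, Farah:1, Fatima:2, Giulia:2, Juno:1, Lena:1, Nora:1, Pia:1, Priya:2.
Sum = 1 + 1 + 1 + 2 + 1 + 2 + 2 + 1 + 1 + 1 + 1 + 2 = 16.

16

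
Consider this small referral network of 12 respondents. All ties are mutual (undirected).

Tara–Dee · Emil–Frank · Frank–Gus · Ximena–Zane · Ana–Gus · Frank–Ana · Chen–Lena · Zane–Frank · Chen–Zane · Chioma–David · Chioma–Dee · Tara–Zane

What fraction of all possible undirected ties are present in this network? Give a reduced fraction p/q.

2/11

There are 12 edges and 12 nodes, so the maximum possible is C(12,2) = 66.
Density = 12/66 = 2/11.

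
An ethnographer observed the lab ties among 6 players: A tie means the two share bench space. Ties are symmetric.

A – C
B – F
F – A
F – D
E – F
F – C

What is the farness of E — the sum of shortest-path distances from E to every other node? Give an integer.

Distances from E: A:2, B:2, C:2, D:2, F:1.
Sum = 2 + 2 + 2 + 2 + 1 = 9.

9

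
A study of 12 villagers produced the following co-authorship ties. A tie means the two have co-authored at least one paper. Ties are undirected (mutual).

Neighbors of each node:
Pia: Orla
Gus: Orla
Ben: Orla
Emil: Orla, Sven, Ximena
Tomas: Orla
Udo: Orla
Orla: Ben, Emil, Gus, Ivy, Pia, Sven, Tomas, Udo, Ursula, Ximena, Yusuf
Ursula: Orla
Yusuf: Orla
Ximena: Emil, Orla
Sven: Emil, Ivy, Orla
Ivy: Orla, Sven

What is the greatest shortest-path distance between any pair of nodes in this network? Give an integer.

2

Eccentricity of each node (its greatest distance to any other): Ben:2, Emil:2, Gus:2, Ivy:2, Orla:1, Pia:2, Sven:2, Tomas:2, Udo:2, Ursula:2, Ximena:2, Yusuf:2.
The maximum eccentricity is 2, realized for instance by the pair Ursula–Yusuf via Ursula – Orla – Yusuf. So the diameter is 2.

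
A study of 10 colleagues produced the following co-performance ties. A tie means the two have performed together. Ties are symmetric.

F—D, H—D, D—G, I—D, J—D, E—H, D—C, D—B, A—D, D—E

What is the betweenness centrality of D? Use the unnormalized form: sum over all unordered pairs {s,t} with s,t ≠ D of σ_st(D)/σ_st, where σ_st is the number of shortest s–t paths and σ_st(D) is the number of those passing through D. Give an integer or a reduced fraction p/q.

35

Pairs whose geodesics pass through D — H–G: 1; H–I: 1; H–J: 1; H–B: 1; H–A: 1; H–C: 1; H–F: 1; G–I: 1; G–J: 1; G–B: 1; G–A: 1; G–E: 1; G–C: 1; G–F: 1 … (+21 more pairs).
All other pairs contribute 0.
Summing the contributions gives betweenness(D) = 35.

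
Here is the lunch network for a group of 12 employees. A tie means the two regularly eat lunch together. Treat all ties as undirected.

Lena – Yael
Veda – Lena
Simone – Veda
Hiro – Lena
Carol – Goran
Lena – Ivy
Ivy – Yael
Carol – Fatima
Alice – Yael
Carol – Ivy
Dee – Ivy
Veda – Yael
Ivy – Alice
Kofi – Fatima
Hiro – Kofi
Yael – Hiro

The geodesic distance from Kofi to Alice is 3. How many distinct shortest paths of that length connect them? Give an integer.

1

The shortest distance is 3, and the only length-3 path is Kofi–Hiro–Yael–Alice. So there is exactly 1 shortest path.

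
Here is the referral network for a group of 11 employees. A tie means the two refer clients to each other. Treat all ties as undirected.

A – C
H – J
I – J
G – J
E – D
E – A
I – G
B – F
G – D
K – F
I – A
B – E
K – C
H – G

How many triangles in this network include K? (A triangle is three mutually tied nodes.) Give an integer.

K's neighbors are C and F, but none of them are tied to each other, so no triangle contains K.

0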